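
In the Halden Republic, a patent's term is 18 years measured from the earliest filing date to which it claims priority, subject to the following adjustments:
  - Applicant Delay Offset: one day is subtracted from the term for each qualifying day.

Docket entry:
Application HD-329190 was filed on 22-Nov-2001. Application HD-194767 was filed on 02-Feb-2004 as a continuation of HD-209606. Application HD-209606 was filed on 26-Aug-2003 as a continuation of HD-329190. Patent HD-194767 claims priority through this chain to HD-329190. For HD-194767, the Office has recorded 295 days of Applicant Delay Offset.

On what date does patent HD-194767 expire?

January 31, 2019

Earliest priority filing: 22 November 2001.
Base term: 22 November 2001 + 18 years → 22 November 2019.
Applicant Delay Offset: −295 days → 31 January 2019.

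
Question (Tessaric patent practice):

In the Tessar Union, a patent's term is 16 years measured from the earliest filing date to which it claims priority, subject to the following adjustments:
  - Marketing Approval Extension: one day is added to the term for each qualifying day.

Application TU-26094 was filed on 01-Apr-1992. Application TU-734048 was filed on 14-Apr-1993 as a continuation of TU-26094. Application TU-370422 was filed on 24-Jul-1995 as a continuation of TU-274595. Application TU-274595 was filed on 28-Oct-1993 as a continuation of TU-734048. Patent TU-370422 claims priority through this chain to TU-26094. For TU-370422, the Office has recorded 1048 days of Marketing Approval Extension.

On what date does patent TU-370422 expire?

2011-02-13

Earliest priority filing: 1 April 1992.
Base term: 1 April 1992 + 16 years → 1 April 2008.
Marketing Approval Extension: +1048 days → 13 February 2011.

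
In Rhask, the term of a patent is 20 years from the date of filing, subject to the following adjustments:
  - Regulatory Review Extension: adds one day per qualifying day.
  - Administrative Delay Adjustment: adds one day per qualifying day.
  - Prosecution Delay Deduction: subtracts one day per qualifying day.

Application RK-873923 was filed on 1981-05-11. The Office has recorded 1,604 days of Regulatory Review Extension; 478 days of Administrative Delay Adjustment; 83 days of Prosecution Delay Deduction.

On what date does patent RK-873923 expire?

October 31, 2006

Base term: filing date + 20 years → 11 May 2001.
Regulatory Review Extension: +1604 days → 1 October 2005.
Administrative Delay Adjustment: +478 days → 22 January 2007.
Prosecution Delay Deduction: −83 days → 31 October 2006.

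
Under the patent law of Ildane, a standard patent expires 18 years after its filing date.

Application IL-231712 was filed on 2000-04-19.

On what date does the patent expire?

April 19, 2018

Filing date + 18 years → 19 April 2018.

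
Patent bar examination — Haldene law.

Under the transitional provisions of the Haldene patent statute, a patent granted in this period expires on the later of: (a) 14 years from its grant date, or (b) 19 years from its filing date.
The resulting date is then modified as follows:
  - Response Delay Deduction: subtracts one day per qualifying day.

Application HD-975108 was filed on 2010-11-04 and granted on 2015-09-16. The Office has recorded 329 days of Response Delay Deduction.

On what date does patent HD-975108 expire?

2028-12-10

(a) grant + 14 years → 16 September 2029.
(b) filing + 19 years → 4 November 2029.
Later of the two: 4 November 2029.
Response Delay Deduction: −329 days → 10 December 2028.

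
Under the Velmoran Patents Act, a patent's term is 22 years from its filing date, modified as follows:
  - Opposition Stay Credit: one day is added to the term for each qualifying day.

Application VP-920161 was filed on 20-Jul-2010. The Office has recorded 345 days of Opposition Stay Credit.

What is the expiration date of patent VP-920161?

2033-06-30

Base term: filing date + 22 years → 20 July 2032.
Opposition Stay Credit: +345 days → 30 June 2033.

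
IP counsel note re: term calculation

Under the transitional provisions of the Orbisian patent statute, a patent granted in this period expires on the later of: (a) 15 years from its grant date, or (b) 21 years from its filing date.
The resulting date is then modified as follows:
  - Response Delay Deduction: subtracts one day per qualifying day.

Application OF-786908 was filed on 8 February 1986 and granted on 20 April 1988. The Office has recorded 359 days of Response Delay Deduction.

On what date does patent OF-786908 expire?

2006-02-14

(a) grant + 15 years → 20 April 2003.
(b) filing + 21 years → 8 February 2007.
Later of the two: 8 February 2007.
Response Delay Deduction: −359 days → 14 February 2006.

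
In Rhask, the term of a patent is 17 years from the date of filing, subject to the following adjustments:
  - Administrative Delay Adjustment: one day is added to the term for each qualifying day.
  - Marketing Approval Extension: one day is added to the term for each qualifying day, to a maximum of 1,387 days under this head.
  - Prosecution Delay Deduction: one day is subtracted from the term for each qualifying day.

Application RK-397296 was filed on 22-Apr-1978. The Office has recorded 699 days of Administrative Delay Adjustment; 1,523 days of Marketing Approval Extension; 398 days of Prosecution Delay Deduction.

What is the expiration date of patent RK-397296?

Base term: filing date + 17 years → 22 April 1995.
Administrative Delay Adjustment: +699 days → 21 March 1997.
Marketing Approval Extension: 1523 days claimed exceeds the 1387-day cap, so +1387 days → 6 January 2001.
Prosecution Delay Deduction: −398 days → 5 December 1999.

1999-12-05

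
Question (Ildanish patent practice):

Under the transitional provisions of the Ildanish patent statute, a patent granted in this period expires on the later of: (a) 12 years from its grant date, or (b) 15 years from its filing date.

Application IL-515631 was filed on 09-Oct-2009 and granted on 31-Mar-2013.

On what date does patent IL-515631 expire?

2025-03-31

(a) grant + 12 years → 31 March 2025.
(b) filing + 15 years → 9 October 2024.
Later of the two: 31 March 2025.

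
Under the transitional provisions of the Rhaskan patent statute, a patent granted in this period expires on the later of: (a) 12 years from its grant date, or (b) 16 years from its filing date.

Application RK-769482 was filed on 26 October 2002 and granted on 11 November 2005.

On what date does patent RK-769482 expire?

2018-10-26

(a) grant + 12 years → 11 November 2017.
(b) filing + 16 years → 26 October 2018.
Later of the two: 26 October 2018.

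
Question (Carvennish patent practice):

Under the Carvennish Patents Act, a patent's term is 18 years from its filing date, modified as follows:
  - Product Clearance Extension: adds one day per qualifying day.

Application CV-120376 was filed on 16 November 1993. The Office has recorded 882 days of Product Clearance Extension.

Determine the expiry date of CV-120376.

Base term: filing date + 18 years → 16 November 2011.
Product Clearance Extension: +882 days → 16 April 2014.

2014-04-16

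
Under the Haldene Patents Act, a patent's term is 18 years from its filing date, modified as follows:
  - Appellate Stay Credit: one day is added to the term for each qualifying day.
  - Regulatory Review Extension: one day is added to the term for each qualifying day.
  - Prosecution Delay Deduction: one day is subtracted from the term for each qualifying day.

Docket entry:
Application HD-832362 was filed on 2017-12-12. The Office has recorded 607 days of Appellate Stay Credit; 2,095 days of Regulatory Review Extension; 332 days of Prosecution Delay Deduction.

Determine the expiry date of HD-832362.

Base term: filing date + 18 years → 12 December 2035.
Appellate Stay Credit: +607 days → 10 August 2037.
Regulatory Review Extension: +2095 days → 6 May 2043.
Prosecution Delay Deduction: −332 days → 8 June 2042.

2042-06-08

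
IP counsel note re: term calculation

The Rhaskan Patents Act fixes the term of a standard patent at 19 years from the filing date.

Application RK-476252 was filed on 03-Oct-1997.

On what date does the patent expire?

2016-10-03

Filing date + 19 years → 3 October 2016.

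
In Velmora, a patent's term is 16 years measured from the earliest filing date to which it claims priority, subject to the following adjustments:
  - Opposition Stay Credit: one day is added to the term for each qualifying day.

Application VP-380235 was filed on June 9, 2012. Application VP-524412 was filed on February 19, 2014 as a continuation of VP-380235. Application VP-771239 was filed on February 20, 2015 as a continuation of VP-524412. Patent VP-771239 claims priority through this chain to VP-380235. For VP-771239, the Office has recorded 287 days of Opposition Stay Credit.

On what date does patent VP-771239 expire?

2029-03-23

Earliest priority filing: 9 June 2012.
Base term: 9 June 2012 + 16 years → 9 June 2028.
Opposition Stay Credit: +287 days → 23 March 2029.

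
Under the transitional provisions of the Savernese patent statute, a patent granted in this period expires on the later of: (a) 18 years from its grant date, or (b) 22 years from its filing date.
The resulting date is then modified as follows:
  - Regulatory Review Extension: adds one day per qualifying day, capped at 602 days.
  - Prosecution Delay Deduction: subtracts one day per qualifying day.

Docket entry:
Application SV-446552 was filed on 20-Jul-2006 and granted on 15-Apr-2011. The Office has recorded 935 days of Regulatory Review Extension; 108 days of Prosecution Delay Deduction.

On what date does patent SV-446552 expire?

(a) grant + 18 years → 15 April 2029.
(b) filing + 22 years → 20 July 2028.
Later of the two: 15 April 2029.
Regulatory Review Extension: 935 days claimed exceeds the 602-day cap, so +602 days → 8 December 2030.
Prosecution Delay Deduction: −108 days → 22 August 2030.

August 22, 2030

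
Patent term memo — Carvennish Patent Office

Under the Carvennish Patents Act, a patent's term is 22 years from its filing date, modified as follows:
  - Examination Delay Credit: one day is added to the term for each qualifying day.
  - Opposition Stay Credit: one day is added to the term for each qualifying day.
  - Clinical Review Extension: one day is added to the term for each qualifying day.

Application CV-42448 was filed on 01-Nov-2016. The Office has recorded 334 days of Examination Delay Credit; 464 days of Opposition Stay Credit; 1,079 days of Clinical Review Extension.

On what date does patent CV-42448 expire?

December 22, 2043

Base term: filing date + 22 years → 1 November 2038.
Examination Delay Credit: +334 days → 1 October 2039.
Opposition Stay Credit: +464 days → 7 January 2041.
Clinical Review Extension: +1079 days → 22 December 2043.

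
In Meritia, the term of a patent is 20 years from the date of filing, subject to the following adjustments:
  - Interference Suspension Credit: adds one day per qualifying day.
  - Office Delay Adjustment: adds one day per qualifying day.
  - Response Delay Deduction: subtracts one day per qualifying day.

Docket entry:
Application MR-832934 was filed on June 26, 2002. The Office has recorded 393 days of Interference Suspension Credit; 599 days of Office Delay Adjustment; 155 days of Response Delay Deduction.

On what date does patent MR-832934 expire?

Base term: filing date + 20 years → 26 June 2022.
Interference Suspension Credit: +393 days → 24 July 2023.
Office Delay Adjustment: +599 days → 14 March 2025.
Response Delay Deduction: −155 days → 10 October 2024.

October 10, 2024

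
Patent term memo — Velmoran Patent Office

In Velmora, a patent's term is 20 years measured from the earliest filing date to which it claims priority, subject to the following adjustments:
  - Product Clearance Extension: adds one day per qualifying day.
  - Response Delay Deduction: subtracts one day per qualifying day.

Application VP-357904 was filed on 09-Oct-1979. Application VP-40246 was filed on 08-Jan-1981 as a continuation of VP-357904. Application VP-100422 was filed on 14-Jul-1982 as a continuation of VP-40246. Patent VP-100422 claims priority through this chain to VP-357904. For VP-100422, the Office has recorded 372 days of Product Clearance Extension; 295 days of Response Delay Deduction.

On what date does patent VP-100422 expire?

1999-12-25

Earliest priority filing: 9 October 1979.
Base term: 9 October 1979 + 20 years → 9 October 1999.
Product Clearance Extension: +372 days → 15 October 2000.
Response Delay Deduction: −295 days → 25 December 1999.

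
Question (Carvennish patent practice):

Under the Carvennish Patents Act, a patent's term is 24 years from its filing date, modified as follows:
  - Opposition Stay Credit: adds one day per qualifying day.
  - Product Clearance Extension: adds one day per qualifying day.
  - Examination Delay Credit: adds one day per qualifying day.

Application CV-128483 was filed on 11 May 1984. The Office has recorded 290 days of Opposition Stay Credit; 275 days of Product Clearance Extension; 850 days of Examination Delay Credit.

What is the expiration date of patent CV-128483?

Base term: filing date + 24 years → 11 May 2008.
Opposition Stay Credit: +290 days → 25 February 2009.
Product Clearance Extension: +275 days → 27 November 2009.
Examination Delay Credit: +850 days → 26 March 2012.

2012-03-26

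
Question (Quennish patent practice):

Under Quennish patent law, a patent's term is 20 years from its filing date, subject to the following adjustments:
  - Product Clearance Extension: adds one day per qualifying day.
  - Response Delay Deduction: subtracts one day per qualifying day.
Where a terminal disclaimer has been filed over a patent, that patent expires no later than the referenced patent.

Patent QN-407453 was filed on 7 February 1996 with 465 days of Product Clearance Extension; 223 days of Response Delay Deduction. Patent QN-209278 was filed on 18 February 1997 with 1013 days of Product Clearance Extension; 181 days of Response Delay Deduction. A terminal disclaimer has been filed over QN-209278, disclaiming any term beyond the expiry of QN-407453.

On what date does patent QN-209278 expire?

Natural term of QN-209278:
  Base: filing + 20 years → 18 February 2017.
  Product Clearance Extension: +1013 days → 28 November 2019.
  Response Delay Deduction: −181 days → 31 May 2019.
Expiry of referenced patent QN-407453:
  Base: filing + 20 years → 7 February 2016.
  Product Clearance Extension: +465 days → 17 May 2017.
  Response Delay Deduction: −223 days → 6 October 2016.
Terminal disclaimer: QN-209278 expires on the earlier of 31 May 2019 and 6 October 2016.

2016-10-06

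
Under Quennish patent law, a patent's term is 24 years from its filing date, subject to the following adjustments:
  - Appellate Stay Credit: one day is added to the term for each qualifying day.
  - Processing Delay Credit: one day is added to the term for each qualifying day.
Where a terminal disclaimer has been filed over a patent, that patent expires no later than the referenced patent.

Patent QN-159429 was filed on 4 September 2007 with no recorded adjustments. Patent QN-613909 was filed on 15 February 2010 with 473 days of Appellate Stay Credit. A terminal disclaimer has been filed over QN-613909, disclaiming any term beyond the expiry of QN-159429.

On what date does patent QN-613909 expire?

Natural term of QN-613909:
  Base: filing + 24 years → 15 February 2034.
  Appellate Stay Credit: +473 days → 3 June 2035.
Expiry of referenced patent QN-159429:
  Base: filing + 24 years → 4 September 2031.
Terminal disclaimer: QN-613909 expires on the earlier of 3 June 2035 and 4 September 2031.

2031-09-04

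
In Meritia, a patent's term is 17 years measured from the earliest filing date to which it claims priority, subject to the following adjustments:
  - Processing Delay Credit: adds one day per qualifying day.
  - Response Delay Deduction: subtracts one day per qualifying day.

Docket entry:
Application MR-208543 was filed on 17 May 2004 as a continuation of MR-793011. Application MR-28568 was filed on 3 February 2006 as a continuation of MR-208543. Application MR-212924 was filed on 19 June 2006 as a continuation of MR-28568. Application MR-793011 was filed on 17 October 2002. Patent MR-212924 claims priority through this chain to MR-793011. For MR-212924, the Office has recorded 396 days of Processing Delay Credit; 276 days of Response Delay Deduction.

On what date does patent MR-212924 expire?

2020-02-14

Earliest priority filing: 17 October 2002.
Base term: 17 October 2002 + 17 years → 17 October 2019.
Processing Delay Credit: +396 days → 16 November 2020.
Response Delay Deduction: −276 days → 14 February 2020.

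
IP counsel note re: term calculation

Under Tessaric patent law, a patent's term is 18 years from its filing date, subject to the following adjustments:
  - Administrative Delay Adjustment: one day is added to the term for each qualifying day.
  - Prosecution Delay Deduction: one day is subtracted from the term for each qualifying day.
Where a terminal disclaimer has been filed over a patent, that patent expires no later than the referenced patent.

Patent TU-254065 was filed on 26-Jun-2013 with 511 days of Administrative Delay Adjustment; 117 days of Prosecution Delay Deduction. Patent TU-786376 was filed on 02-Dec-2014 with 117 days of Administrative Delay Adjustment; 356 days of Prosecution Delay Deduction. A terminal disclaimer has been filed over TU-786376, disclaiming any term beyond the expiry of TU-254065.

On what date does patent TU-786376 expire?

April 7, 2032

Natural term of TU-786376:
  Base: filing + 18 years → 2 December 2032.
  Administrative Delay Adjustment: +117 days → 29 March 2033.
  Prosecution Delay Deduction: −356 days → 7 April 2032.
Expiry of referenced patent TU-254065:
  Base: filing + 18 years → 26 June 2031.
  Administrative Delay Adjustment: +511 days → 18 November 2032.
  Prosecution Delay Deduction: −117 days → 24 July 2032.
Terminal disclaimer: TU-786376 expires on the earlier of 7 April 2032 and 24 July 2032.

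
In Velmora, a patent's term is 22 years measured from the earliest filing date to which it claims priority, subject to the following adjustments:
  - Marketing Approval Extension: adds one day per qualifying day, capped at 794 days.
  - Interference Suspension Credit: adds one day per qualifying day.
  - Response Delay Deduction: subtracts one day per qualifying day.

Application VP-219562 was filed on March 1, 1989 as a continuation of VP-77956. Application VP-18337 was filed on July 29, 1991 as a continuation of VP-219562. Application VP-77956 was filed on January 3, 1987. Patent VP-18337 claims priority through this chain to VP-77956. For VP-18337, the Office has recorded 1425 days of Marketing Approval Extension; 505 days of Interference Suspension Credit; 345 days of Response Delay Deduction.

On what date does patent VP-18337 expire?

Earliest priority filing: 3 January 1987.
Base term: 3 January 1987 + 22 years → 3 January 2009.
Marketing Approval Extension: 1425 days claimed exceeds the 794-day cap, so +794 days → 8 March 2011.
Interference Suspension Credit: +505 days → 25 July 2012.
Response Delay Deduction: −345 days → 15 August 2011.

August 15, 2011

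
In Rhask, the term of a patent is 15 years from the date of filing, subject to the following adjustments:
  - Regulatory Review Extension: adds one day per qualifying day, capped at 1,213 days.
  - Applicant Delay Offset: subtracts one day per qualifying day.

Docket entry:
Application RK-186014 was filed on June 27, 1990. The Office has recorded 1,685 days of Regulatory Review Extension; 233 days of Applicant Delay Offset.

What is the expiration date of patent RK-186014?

Base term: filing date + 15 years → 27 June 2005.
Regulatory Review Extension: 1685 days claimed exceeds the 1213-day cap, so +1213 days → 22 October 2008.
Applicant Delay Offset: −233 days → 3 March 2008.

2008-03-03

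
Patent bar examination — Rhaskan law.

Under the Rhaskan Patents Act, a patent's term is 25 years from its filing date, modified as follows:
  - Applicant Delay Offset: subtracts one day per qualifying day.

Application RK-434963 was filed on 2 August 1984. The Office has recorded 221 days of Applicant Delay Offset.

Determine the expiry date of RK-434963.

December 24, 2008

Base term: filing date + 25 years → 2 August 2009.
Applicant Delay Offset: −221 days → 24 December 2008.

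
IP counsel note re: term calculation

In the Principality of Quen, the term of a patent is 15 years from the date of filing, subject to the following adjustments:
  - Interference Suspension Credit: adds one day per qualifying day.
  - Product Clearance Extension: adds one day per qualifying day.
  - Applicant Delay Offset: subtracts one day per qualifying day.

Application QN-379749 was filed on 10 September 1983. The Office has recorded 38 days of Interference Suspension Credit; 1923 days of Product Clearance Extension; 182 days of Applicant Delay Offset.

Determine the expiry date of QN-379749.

Base term: filing date + 15 years → 10 September 1998.
Interference Suspension Credit: +38 days → 18 October 1998.
Product Clearance Extension: +1923 days → 23 January 2004.
Applicant Delay Offset: −182 days → 25 July 2003.

2003-07-25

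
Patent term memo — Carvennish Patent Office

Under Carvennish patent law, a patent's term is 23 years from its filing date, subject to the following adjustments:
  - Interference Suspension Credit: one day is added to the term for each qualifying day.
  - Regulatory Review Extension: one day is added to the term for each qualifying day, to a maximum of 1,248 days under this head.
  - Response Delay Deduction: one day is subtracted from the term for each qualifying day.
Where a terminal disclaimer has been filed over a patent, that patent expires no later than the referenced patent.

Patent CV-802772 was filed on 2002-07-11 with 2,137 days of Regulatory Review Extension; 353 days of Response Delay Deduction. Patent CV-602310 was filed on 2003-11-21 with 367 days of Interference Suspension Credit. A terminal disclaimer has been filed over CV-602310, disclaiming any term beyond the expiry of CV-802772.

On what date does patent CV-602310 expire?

2027-11-23

Natural term of CV-602310:
  Base: filing + 23 years → 21 November 2026.
  Interference Suspension Credit: +367 days → 23 November 2027.
Expiry of referenced patent CV-802772:
  Base: filing + 23 years → 11 July 2025.
  Regulatory Review Extension: 2137 days claimed exceeds the 1248-day cap, so +1248 days → 10 December 2028.
  Response Delay Deduction: −353 days → 23 December 2027.
Terminal disclaimer: CV-602310 expires on the earlier of 23 November 2027 and 23 December 2027.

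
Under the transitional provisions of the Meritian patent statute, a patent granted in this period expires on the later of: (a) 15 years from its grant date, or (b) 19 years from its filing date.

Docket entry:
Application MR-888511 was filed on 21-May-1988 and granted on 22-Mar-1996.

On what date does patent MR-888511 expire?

(a) grant + 15 years → 22 March 2011.
(b) filing + 19 years → 21 May 2007.
Later of the two: 22 March 2011.

2011-03-22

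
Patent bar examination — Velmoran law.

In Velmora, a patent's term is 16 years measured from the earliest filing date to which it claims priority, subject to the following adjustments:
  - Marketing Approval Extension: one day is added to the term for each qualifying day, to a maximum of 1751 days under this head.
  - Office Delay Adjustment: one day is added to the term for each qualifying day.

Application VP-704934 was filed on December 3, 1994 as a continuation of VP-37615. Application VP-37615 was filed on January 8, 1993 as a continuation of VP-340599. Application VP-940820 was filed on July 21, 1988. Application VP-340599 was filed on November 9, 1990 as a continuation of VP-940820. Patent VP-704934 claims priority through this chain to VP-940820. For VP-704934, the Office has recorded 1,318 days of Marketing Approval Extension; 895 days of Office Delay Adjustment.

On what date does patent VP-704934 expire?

August 12, 2010

Earliest priority filing: 21 July 1988.
Base term: 21 July 1988 + 16 years → 21 July 2004.
Marketing Approval Extension: 1318 days (within the 1751-day cap) → +1318 days → 29 February 2008.
Office Delay Adjustment: +895 days → 12 August 2010.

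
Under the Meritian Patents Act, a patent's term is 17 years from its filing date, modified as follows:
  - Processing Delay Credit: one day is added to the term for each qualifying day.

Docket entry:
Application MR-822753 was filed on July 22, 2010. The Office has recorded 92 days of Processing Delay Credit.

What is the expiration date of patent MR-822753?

October 22, 2027

Base term: filing date + 17 years → 22 July 2027.
Processing Delay Credit: +92 days → 22 October 2027.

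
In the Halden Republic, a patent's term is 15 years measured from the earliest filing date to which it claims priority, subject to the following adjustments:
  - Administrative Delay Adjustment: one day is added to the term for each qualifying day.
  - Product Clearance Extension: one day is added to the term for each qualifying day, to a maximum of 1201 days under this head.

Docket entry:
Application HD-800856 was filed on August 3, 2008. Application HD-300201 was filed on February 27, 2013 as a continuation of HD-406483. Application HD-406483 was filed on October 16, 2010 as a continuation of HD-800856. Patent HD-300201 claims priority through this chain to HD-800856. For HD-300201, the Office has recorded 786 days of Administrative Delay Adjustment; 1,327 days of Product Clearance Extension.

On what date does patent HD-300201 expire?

2029-01-10

Earliest priority filing: 3 August 2008.
Base term: 3 August 2008 + 15 years → 3 August 2023.
Administrative Delay Adjustment: +786 days → 27 September 2025.
Product Clearance Extension: 1327 days claimed exceeds the 1201-day cap, so +1201 days → 10 January 2029.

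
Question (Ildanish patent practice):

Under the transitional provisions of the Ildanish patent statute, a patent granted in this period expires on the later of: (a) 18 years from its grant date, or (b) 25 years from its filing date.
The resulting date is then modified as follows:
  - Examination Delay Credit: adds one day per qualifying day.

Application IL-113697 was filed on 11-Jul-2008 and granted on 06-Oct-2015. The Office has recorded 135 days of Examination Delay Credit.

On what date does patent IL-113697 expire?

2034-02-18

(a) grant + 18 years → 6 October 2033.
(b) filing + 25 years → 11 July 2033.
Later of the two: 6 October 2033.
Examination Delay Credit: +135 days → 18 February 2034.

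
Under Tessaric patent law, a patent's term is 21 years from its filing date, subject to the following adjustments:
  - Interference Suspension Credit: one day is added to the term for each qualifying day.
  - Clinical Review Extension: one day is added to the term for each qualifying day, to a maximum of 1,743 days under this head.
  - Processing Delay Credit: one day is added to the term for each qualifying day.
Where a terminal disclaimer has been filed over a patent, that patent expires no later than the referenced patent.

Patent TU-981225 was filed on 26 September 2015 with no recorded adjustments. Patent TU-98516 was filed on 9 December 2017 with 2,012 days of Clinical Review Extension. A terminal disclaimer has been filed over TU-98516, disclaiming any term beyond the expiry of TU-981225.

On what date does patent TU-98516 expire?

2036-09-26

Natural term of TU-98516:
  Base: filing + 21 years → 9 December 2038.
  Clinical Review Extension: 2012 days claimed exceeds the 1743-day cap, so +1743 days → 17 September 2043.
Expiry of referenced patent TU-981225:
  Base: filing + 21 years → 26 September 2036.
Terminal disclaimer: TU-98516 expires on the earlier of 17 September 2043 and 26 September 2036.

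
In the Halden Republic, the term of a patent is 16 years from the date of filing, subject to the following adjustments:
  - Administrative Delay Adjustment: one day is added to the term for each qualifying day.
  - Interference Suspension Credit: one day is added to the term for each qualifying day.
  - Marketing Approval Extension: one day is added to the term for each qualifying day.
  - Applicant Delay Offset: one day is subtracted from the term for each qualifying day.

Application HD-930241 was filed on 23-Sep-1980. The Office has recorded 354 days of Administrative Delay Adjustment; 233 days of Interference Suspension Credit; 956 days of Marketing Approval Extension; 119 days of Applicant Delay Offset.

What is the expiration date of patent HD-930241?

2000-08-17

Base term: filing date + 16 years → 23 September 1996.
Administrative Delay Adjustment: +354 days → 12 September 1997.
Interference Suspension Credit: +233 days → 3 May 1998.
Marketing Approval Extension: +956 days → 14 December 2000.
Applicant Delay Offset: −119 days → 17 August 2000.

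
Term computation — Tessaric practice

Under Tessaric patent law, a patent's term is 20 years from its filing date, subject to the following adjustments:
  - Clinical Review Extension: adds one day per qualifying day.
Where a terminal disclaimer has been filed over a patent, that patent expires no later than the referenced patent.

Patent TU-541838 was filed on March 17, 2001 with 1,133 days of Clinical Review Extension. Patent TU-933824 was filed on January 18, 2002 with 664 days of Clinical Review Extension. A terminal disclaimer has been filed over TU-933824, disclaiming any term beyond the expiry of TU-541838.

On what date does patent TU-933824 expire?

2023-11-13

Natural term of TU-933824:
  Base: filing + 20 years → 18 January 2022.
  Clinical Review Extension: +664 days → 13 November 2023.
Expiry of referenced patent TU-541838:
  Base: filing + 20 years → 17 March 2021.
  Clinical Review Extension: +1133 days → 23 April 2024.
Terminal disclaimer: TU-933824 expires on the earlier of 13 November 2023 and 23 April 2024.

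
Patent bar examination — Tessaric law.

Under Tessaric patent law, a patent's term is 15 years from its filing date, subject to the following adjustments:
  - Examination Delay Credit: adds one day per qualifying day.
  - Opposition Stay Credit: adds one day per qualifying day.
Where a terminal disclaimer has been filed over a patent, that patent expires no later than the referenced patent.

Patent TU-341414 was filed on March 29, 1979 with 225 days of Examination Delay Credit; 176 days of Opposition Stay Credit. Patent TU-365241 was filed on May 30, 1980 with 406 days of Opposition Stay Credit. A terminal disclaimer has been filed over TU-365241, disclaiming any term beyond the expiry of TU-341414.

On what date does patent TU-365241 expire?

Natural term of TU-365241:
  Base: filing + 15 years → 30 May 1995.
  Opposition Stay Credit: +406 days → 9 July 1996.
Expiry of referenced patent TU-341414:
  Base: filing + 15 years → 29 March 1994.
  Examination Delay Credit: +225 days → 9 November 1994.
  Opposition Stay Credit: +176 days → 4 May 1995.
Terminal disclaimer: TU-365241 expires on the earlier of 9 July 1996 and 4 May 1995.

May 4, 1995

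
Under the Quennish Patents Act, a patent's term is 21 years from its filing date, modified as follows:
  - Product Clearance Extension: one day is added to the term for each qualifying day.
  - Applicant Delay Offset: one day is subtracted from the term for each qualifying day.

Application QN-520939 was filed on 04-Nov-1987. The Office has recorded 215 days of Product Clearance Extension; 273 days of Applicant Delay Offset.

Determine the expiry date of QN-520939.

September 7, 2008

Base term: filing date + 21 years → 4 November 2008.
Product Clearance Extension: +215 days → 7 June 2009.
Applicant Delay Offset: −273 days → 7 September 2008.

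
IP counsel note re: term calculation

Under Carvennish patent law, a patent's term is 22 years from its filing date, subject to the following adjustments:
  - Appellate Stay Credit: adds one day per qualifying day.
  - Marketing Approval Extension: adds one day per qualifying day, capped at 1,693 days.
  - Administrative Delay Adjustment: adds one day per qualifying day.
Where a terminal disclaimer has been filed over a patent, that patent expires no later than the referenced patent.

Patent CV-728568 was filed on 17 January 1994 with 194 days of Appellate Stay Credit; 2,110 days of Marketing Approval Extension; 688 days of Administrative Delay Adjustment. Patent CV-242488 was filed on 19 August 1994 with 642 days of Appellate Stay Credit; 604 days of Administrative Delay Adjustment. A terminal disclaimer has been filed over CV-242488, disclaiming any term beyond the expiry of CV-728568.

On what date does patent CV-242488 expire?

2020-01-17

Natural term of CV-242488:
  Base: filing + 22 years → 19 August 2016.
  Appellate Stay Credit: +642 days → 23 May 2018.
  Administrative Delay Adjustment: +604 days → 17 January 2020.
Expiry of referenced patent CV-728568:
  Base: filing + 22 years → 17 January 2016.
  Appellate Stay Credit: +194 days → 29 July 2016.
  Marketing Approval Extension: 2110 days claimed exceeds the 1693-day cap, so +1693 days → 18 March 2021.
  Administrative Delay Adjustment: +688 days → 4 February 2023.
Terminal disclaimer: CV-242488 expires on the earlier of 17 January 2020 and 4 February 2023.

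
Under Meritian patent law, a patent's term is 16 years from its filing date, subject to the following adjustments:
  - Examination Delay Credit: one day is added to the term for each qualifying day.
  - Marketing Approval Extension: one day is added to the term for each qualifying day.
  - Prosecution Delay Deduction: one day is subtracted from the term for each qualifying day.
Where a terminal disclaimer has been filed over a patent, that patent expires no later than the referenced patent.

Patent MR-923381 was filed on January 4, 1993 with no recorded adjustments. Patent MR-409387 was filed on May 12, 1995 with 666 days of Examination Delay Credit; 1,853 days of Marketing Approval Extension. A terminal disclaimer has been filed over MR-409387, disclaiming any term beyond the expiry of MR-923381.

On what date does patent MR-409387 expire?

2009-01-04

Natural term of MR-409387:
  Base: filing + 16 years → 12 May 2011.
  Examination Delay Credit: +666 days → 8 March 2013.
  Marketing Approval Extension: +1853 days → 4 April 2018.
Expiry of referenced patent MR-923381:
  Base: filing + 16 years → 4 January 2009.
Terminal disclaimer: MR-409387 expires on the earlier of 4 April 2018 and 4 January 2009.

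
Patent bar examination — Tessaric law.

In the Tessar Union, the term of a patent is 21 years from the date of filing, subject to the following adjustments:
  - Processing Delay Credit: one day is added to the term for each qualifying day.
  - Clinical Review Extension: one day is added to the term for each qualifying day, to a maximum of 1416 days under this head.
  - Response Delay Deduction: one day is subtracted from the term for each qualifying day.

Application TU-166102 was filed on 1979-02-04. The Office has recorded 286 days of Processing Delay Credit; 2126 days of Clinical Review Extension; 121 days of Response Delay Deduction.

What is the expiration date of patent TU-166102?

Base term: filing date + 21 years → 4 February 2000.
Processing Delay Credit: +286 days → 16 November 2000.
Clinical Review Extension: 2126 days claimed exceeds the 1416-day cap, so +1416 days → 2 October 2004.
Response Delay Deduction: −121 days → 3 June 2004.

2004-06-03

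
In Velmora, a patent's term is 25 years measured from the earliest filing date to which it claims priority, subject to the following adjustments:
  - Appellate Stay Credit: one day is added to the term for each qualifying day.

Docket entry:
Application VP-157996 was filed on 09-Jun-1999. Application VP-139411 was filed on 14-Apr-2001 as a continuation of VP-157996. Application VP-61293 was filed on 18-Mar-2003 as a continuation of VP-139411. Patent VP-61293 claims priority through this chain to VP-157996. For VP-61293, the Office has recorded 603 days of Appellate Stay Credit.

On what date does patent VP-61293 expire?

Earliest priority filing: 9 June 1999.
Base term: 9 June 1999 + 25 years → 9 June 2024.
Appellate Stay Credit: +603 days → 2 February 2026.

February 2, 2026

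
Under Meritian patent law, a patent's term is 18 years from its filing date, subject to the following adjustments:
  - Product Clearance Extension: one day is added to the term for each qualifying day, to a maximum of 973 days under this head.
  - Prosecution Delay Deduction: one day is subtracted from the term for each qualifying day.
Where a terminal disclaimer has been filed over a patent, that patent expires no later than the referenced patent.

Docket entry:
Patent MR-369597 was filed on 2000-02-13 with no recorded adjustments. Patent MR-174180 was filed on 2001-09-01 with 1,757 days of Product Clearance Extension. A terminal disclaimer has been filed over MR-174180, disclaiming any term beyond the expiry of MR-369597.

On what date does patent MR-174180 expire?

2018-02-13

Natural term of MR-174180:
  Base: filing + 18 years → 1 September 2019.
  Product Clearance Extension: 1757 days claimed exceeds the 973-day cap, so +973 days → 1 May 2022.
Expiry of referenced patent MR-369597:
  Base: filing + 18 years → 13 February 2018.
Terminal disclaimer: MR-174180 expires on the earlier of 1 May 2022 and 13 February 2018.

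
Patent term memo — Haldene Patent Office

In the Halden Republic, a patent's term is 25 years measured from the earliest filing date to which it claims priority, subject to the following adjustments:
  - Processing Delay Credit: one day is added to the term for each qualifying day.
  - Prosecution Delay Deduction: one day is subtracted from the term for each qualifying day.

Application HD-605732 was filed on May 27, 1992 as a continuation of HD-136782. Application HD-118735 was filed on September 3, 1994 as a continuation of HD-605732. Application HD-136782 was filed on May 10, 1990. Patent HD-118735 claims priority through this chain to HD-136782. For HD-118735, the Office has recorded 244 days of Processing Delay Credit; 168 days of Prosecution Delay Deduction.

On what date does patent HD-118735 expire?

2015-07-25

Earliest priority filing: 10 May 1990.
Base term: 10 May 1990 + 25 years → 10 May 2015.
Processing Delay Credit: +244 days → 9 January 2016.
Prosecution Delay Deduction: −168 days → 25 July 2015.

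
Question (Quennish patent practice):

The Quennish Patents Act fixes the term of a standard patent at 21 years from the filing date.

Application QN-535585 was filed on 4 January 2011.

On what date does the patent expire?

2032-01-04

Filing date + 21 years → 4 January 2032.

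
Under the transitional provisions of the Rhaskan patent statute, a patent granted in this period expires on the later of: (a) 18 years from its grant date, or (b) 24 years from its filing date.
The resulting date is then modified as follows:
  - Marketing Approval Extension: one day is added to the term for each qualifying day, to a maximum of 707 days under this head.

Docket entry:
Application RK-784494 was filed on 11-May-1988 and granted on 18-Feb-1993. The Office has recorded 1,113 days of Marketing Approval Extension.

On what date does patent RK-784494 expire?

(a) grant + 18 years → 18 February 2011.
(b) filing + 24 years → 11 May 2012.
Later of the two: 11 May 2012.
Marketing Approval Extension: 1113 days claimed exceeds the 707-day cap, so +707 days → 18 April 2014.

April 18, 2014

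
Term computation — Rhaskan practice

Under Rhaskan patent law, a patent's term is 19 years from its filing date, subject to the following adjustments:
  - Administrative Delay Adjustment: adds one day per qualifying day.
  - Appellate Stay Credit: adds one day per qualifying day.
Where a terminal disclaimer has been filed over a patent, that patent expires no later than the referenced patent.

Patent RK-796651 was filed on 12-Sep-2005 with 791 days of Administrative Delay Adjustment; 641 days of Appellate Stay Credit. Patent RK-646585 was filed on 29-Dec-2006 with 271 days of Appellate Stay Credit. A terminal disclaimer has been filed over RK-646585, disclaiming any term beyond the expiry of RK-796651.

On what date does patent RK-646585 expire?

September 26, 2026

Natural term of RK-646585:
  Base: filing + 19 years → 29 December 2025.
  Appellate Stay Credit: +271 days → 26 September 2026.
Expiry of referenced patent RK-796651:
  Base: filing + 19 years → 12 September 2024.
  Administrative Delay Adjustment: +791 days → 12 November 2026.
  Appellate Stay Credit: +641 days → 14 August 2028.
Terminal disclaimer: RK-646585 expires on the earlier of 26 September 2026 and 14 August 2028.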